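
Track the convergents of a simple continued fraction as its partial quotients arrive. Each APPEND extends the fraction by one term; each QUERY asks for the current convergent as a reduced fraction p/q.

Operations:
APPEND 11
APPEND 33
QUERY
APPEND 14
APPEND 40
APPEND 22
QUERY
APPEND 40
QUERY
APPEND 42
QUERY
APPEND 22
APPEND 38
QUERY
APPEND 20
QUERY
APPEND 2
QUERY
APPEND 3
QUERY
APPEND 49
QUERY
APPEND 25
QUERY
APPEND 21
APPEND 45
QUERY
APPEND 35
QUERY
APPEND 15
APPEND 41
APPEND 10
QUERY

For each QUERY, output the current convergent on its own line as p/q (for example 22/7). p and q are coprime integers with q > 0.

364/33
4507275/408629
180495644/16363713
7585324323/687684575
6355775292823/576213810369
127282563487210/11539421631743
260920902267243/23655057073855
910045270288939/82504592853308
44853139146425254/4066380106885947
1122238523930920289/101742007265001983
1063656034900239729824/96430925977501743533
37251573083650086295163/3377223057745232951245
230465626421883281401589189/20893985492153566690529938

APPEND 11: p_0 = 11·1 + 0 = 11, q_0 = 11·0 + 1 = 1 → 11/1
APPEND 33: p_1 = 33·11 + 1 = 364, q_1 = 33·1 + 0 = 33 → 364/33
APPEND 14: p_2 = 14·364 + 11 = 5107, q_2 = 14·33 + 1 = 463 → 5107/463
APPEND 40: p_3 = 40·5107 + 364 = 204644, q_3 = 40·463 + 33 = 18553 → 204644/18553
APPEND 22: p_4 = 22·204644 + 5107 = 4507275, q_4 = 22·18553 + 463 = 408629 → 4507275/408629
APPEND 40: p_5 = 40·4507275 + 204644 = 180495644, q_5 = 40·408629 + 18553 = 16363713 → 180495644/16363713
APPEND 42: p_6 = 42·180495644 + 4507275 = 7585324323, q_6 = 42·16363713 + 408629 = 687684575 → 7585324323/687684575
APPEND 22: p_7 = 22·7585324323 + 180495644 = 167057630750, q_7 = 22·687684575 + 16363713 = 15145424363 → 167057630750/15145424363
APPEND 38: p_8 = 38·167057630750 + 7585324323 = 6355775292823, q_8 = 38·15145424363 + 687684575 = 576213810369 → 6355775292823/576213810369
APPEND 20: p_9 = 20·6355775292823 + 167057630750 = 127282563487210, q_9 = 20·576213810369 + 15145424363 = 11539421631743 → 127282563487210/11539421631743
APPEND 2: p_10 = 2·127282563487210 + 6355775292823 = 260920902267243, q_10 = 2·11539421631743 + 576213810369 = 23655057073855 → 260920902267243/23655057073855
APPEND 3: p_11 = 3·260920902267243 + 127282563487210 = 910045270288939, q_11 = 3·23655057073855 + 11539421631743 = 82504592853308 → 910045270288939/82504592853308
APPEND 49: p_12 = 49·910045270288939 + 260920902267243 = 44853139146425254, q_12 = 49·82504592853308 + 23655057073855 = 4066380106885947 → 44853139146425254/4066380106885947
APPEND 25: p_13 = 25·44853139146425254 + 910045270288939 = 1122238523930920289, q_13 = 25·4066380106885947 + 82504592853308 = 101742007265001983 → 1122238523930920289/101742007265001983
APPEND 21: p_14 = 21·1122238523930920289 + 44853139146425254 = 23611862141695751323, q_14 = 21·101742007265001983 + 4066380106885947 = 2140648532671927590 → 23611862141695751323/2140648532671927590
APPEND 45: p_15 = 45·23611862141695751323 + 1122238523930920289 = 1063656034900239729824, q_15 = 45·2140648532671927590 + 101742007265001983 = 96430925977501743533 → 1063656034900239729824/96430925977501743533
APPEND 35: p_16 = 35·1063656034900239729824 + 23611862141695751323 = 37251573083650086295163, q_16 = 35·96430925977501743533 + 2140648532671927590 = 3377223057745232951245 → 37251573083650086295163/3377223057745232951245
APPEND 15: p_17 = 15·37251573083650086295163 + 1063656034900239729824 = 559837252289651534157269, q_17 = 15·3377223057745232951245 + 96430925977501743533 = 50754776792155996012208 → 559837252289651534157269/50754776792155996012208
APPEND 41: p_18 = 41·559837252289651534157269 + 37251573083650086295163 = 22990578916959362986743192, q_18 = 41·50754776792155996012208 + 3377223057745232951245 = 2084323071536141069451773 → 22990578916959362986743192/2084323071536141069451773
APPEND 10: p_19 = 10·22990578916959362986743192 + 559837252289651534157269 = 230465626421883281401589189, q_19 = 10·2084323071536141069451773 + 50754776792155996012208 = 20893985492153566690529938 → 230465626421883281401589189/20893985492153566690529938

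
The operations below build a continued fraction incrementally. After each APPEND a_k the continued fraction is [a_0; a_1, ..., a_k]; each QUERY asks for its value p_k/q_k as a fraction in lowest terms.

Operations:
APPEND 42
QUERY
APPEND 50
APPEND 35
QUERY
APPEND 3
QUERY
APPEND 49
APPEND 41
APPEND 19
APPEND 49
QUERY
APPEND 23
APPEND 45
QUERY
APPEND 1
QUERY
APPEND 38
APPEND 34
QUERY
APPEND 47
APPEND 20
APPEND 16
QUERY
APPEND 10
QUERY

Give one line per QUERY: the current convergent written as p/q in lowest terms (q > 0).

42/1
73577/1751
222832/5303
420785791469/10013943474
436320101792744/10383632062929
446006753259439/10614156910028
591521615425407923/14077148374805790
8939331406898869968815/212739976536572568123
89950283600638521572213/2140654636418310809480

APPEND 42: p_0 = 42·1 + 0 = 42, q_0 = 42·0 + 1 = 1 → 42/1
APPEND 50: p_1 = 50·42 + 1 = 2101, q_1 = 50·1 + 0 = 50 → 2101/50
APPEND 35: p_2 = 35·2101 + 42 = 73577, q_2 = 35·50 + 1 = 1751 → 73577/1751
APPEND 3: p_3 = 3·73577 + 2101 = 222832, q_3 = 3·1751 + 50 = 5303 → 222832/5303
APPEND 49: p_4 = 49·222832 + 73577 = 10992345, q_4 = 49·5303 + 1751 = 261598 → 10992345/261598
APPEND 41: p_5 = 41·10992345 + 222832 = 450908977, q_5 = 41·261598 + 5303 = 10730821 → 450908977/10730821
APPEND 19: p_6 = 19·450908977 + 10992345 = 8578262908, q_6 = 19·10730821 + 261598 = 204147197 → 8578262908/204147197
APPEND 49: p_7 = 49·8578262908 + 450908977 = 420785791469, q_7 = 49·204147197 + 10730821 = 10013943474 → 420785791469/10013943474
APPEND 23: p_8 = 23·420785791469 + 8578262908 = 9686651466695, q_8 = 23·10013943474 + 204147197 = 230524847099 → 9686651466695/230524847099
APPEND 45: p_9 = 45·9686651466695 + 420785791469 = 436320101792744, q_9 = 45·230524847099 + 10013943474 = 10383632062929 → 436320101792744/10383632062929
APPEND 1: p_10 = 1·436320101792744 + 9686651466695 = 446006753259439, q_10 = 1·10383632062929 + 230524847099 = 10614156910028 → 446006753259439/10614156910028
APPEND 38: p_11 = 38·446006753259439 + 436320101792744 = 17384576725651426, q_11 = 38·10614156910028 + 10383632062929 = 413721594643993 → 17384576725651426/413721594643993
APPEND 34: p_12 = 34·17384576725651426 + 446006753259439 = 591521615425407923, q_12 = 34·413721594643993 + 10614156910028 = 14077148374805790 → 591521615425407923/14077148374805790
APPEND 47: p_13 = 47·591521615425407923 + 17384576725651426 = 27818900501719823807, q_13 = 47·14077148374805790 + 413721594643993 = 662039695210516123 → 27818900501719823807/662039695210516123
APPEND 20: p_14 = 20·27818900501719823807 + 591521615425407923 = 556969531649821884063, q_14 = 20·662039695210516123 + 14077148374805790 = 13254871052585128250 → 556969531649821884063/13254871052585128250
APPEND 16: p_15 = 16·556969531649821884063 + 27818900501719823807 = 8939331406898869968815, q_15 = 16·13254871052585128250 + 662039695210516123 = 212739976536572568123 → 8939331406898869968815/212739976536572568123
APPEND 10: p_16 = 10·8939331406898869968815 + 556969531649821884063 = 89950283600638521572213, q_16 = 10·212739976536572568123 + 13254871052585128250 = 2140654636418310809480 → 89950283600638521572213/2140654636418310809480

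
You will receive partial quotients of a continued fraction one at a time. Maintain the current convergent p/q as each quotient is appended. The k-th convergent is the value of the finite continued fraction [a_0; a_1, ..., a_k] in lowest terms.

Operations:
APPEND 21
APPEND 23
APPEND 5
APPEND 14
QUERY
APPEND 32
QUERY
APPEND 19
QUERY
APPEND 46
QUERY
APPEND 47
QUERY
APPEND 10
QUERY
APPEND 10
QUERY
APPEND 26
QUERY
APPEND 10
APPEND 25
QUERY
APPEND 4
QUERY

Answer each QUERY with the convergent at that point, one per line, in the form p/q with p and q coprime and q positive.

34658/1647
1111497/52820
21153101/1005227
974154143/46293262
45806397822/2176788541
459038132363/21814178672
4636187721452/220318575261
120999918890115/5750097135458
30486884334455165/1448782345381483
123162172714443262/5852850671455773

APPEND 21: p_0 = 21·1 + 0 = 21, q_0 = 21·0 + 1 = 1 → 21/1
APPEND 23: p_1 = 23·21 + 1 = 484, q_1 = 23·1 + 0 = 23 → 484/23
APPEND 5: p_2 = 5·484 + 21 = 2441, q_2 = 5·23 + 1 = 116 → 2441/116
APPEND 14: p_3 = 14·2441 + 484 = 34658, q_3 = 14·116 + 23 = 1647 → 34658/1647
APPEND 32: p_4 = 32·34658 + 2441 = 1111497, q_4 = 32·1647 + 116 = 52820 → 1111497/52820
APPEND 19: p_5 = 19·1111497 + 34658 = 21153101, q_5 = 19·52820 + 1647 = 1005227 → 21153101/1005227
APPEND 46: p_6 = 46·21153101 + 1111497 = 974154143, q_6 = 46·1005227 + 52820 = 46293262 → 974154143/46293262
APPEND 47: p_7 = 47·974154143 + 21153101 = 45806397822, q_7 = 47·46293262 + 1005227 = 2176788541 → 45806397822/2176788541
APPEND 10: p_8 = 10·45806397822 + 974154143 = 459038132363, q_8 = 10·2176788541 + 46293262 = 21814178672 → 459038132363/21814178672
APPEND 10: p_9 = 10·459038132363 + 45806397822 = 4636187721452, q_9 = 10·21814178672 + 2176788541 = 220318575261 → 4636187721452/220318575261
APPEND 26: p_10 = 26·4636187721452 + 459038132363 = 120999918890115, q_10 = 26·220318575261 + 21814178672 = 5750097135458 → 120999918890115/5750097135458
APPEND 10: p_11 = 10·120999918890115 + 4636187721452 = 1214635376622602, q_11 = 10·5750097135458 + 220318575261 = 57721289929841 → 1214635376622602/57721289929841
APPEND 25: p_12 = 25·1214635376622602 + 120999918890115 = 30486884334455165, q_12 = 25·57721289929841 + 5750097135458 = 1448782345381483 → 30486884334455165/1448782345381483
APPEND 4: p_13 = 4·30486884334455165 + 1214635376622602 = 123162172714443262, q_13 = 4·1448782345381483 + 57721289929841 = 5852850671455773 → 123162172714443262/5852850671455773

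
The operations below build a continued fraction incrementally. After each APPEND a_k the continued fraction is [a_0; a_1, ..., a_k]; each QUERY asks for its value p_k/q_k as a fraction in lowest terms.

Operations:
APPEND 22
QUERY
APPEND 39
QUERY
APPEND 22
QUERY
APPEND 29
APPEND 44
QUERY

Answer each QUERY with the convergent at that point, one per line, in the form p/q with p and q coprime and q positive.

22/1
859/39
18920/859
24198636/1098659

APPEND 22: p_0 = 22·1 + 0 = 22, q_0 = 22·0 + 1 = 1 → 22/1
APPEND 39: p_1 = 39·22 + 1 = 859, q_1 = 39·1 + 0 = 39 → 859/39
APPEND 22: p_2 = 22·859 + 22 = 18920, q_2 = 22·39 + 1 = 859 → 18920/859
APPEND 29: p_3 = 29·18920 + 859 = 549539, q_3 = 29·859 + 39 = 24950 → 549539/24950
APPEND 44: p_4 = 44·549539 + 18920 = 24198636, q_4 = 44·24950 + 859 = 1098659 → 24198636/1098659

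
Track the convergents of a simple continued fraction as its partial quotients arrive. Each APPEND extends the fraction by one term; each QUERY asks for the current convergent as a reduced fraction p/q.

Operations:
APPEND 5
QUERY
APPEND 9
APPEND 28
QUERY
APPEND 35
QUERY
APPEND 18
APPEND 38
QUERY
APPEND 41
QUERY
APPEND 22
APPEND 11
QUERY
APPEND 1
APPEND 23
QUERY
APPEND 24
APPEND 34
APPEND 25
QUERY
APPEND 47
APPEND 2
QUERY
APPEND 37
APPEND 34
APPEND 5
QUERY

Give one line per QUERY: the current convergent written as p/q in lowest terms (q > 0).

5/1
1293/253
45301/8864
31080319/6081454
1275109790/249499419
310193562479/60695254811
8090565900573/1583072694920
165731855877326755/32428581503703113
15757769295867534111/3083306484577291859
101111314382552388719790/19784346721056203888971

APPEND 5: p_0 = 5·1 + 0 = 5, q_0 = 5·0 + 1 = 1 → 5/1
APPEND 9: p_1 = 9·5 + 1 = 46, q_1 = 9·1 + 0 = 9 → 46/9
APPEND 28: p_2 = 28·46 + 5 = 1293, q_2 = 28·9 + 1 = 253 → 1293/253
APPEND 35: p_3 = 35·1293 + 46 = 45301, q_3 = 35·253 + 9 = 8864 → 45301/8864
APPEND 18: p_4 = 18·45301 + 1293 = 816711, q_4 = 18·8864 + 253 = 159805 → 816711/159805
APPEND 38: p_5 = 38·816711 + 45301 = 31080319, q_5 = 38·159805 + 8864 = 6081454 → 31080319/6081454
APPEND 41: p_6 = 41·31080319 + 816711 = 1275109790, q_6 = 41·6081454 + 159805 = 249499419 → 1275109790/249499419
APPEND 22: p_7 = 22·1275109790 + 31080319 = 28083495699, q_7 = 22·249499419 + 6081454 = 5495068672 → 28083495699/5495068672
APPEND 11: p_8 = 11·28083495699 + 1275109790 = 310193562479, q_8 = 11·5495068672 + 249499419 = 60695254811 → 310193562479/60695254811
APPEND 1: p_9 = 1·310193562479 + 28083495699 = 338277058178, q_9 = 1·60695254811 + 5495068672 = 66190323483 → 338277058178/66190323483
APPEND 23: p_10 = 23·338277058178 + 310193562479 = 8090565900573, q_10 = 23·66190323483 + 60695254811 = 1583072694920 → 8090565900573/1583072694920
APPEND 24: p_11 = 24·8090565900573 + 338277058178 = 194511858671930, q_11 = 24·1583072694920 + 66190323483 = 38059935001563 → 194511858671930/38059935001563
APPEND 34: p_12 = 34·194511858671930 + 8090565900573 = 6621493760746193, q_12 = 34·38059935001563 + 1583072694920 = 1295620862748062 → 6621493760746193/1295620862748062
APPEND 25: p_13 = 25·6621493760746193 + 194511858671930 = 165731855877326755, q_13 = 25·1295620862748062 + 38059935001563 = 32428581503703113 → 165731855877326755/32428581503703113
APPEND 47: p_14 = 47·165731855877326755 + 6621493760746193 = 7796018719995103678, q_14 = 47·32428581503703113 + 1295620862748062 = 1525438951536794373 → 7796018719995103678/1525438951536794373
APPEND 2: p_15 = 2·7796018719995103678 + 165731855877326755 = 15757769295867534111, q_15 = 2·1525438951536794373 + 32428581503703113 = 3083306484577291859 → 15757769295867534111/3083306484577291859
APPEND 37: p_16 = 37·15757769295867534111 + 7796018719995103678 = 590833482667093865785, q_16 = 37·3083306484577291859 + 1525438951536794373 = 115607778880896593156 → 590833482667093865785/115607778880896593156
APPEND 34: p_17 = 34·590833482667093865785 + 15757769295867534111 = 20104096179977058970801, q_17 = 34·115607778880896593156 + 3083306484577291859 = 3933747788435061459163 → 20104096179977058970801/3933747788435061459163
APPEND 5: p_18 = 5·20104096179977058970801 + 590833482667093865785 = 101111314382552388719790, q_18 = 5·3933747788435061459163 + 115607778880896593156 = 19784346721056203888971 → 101111314382552388719790/19784346721056203888971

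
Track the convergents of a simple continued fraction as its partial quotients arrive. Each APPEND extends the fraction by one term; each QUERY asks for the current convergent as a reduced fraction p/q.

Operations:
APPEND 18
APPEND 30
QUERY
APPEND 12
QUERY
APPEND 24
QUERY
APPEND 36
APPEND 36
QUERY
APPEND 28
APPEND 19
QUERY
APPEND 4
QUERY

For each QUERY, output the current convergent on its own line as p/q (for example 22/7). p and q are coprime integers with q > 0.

541/30
6510/361
156781/8694
203579317/11289114
108615137855/6023051317
440166422922/24408613805

APPEND 18: p_0 = 18·1 + 0 = 18, q_0 = 18·0 + 1 = 1 → 18/1
APPEND 30: p_1 = 30·18 + 1 = 541, q_1 = 30·1 + 0 = 30 → 541/30
APPEND 12: p_2 = 12·541 + 18 = 6510, q_2 = 12·30 + 1 = 361 → 6510/361
APPEND 24: p_3 = 24·6510 + 541 = 156781, q_3 = 24·361 + 30 = 8694 → 156781/8694
APPEND 36: p_4 = 36·156781 + 6510 = 5650626, q_4 = 36·8694 + 361 = 313345 → 5650626/313345
APPEND 36: p_5 = 36·5650626 + 156781 = 203579317, q_5 = 36·313345 + 8694 = 11289114 → 203579317/11289114
APPEND 28: p_6 = 28·203579317 + 5650626 = 5705871502, q_6 = 28·11289114 + 313345 = 316408537 → 5705871502/316408537
APPEND 19: p_7 = 19·5705871502 + 203579317 = 108615137855, q_7 = 19·316408537 + 11289114 = 6023051317 → 108615137855/6023051317
APPEND 4: p_8 = 4·108615137855 + 5705871502 = 440166422922, q_8 = 4·6023051317 + 316408537 = 24408613805 → 440166422922/24408613805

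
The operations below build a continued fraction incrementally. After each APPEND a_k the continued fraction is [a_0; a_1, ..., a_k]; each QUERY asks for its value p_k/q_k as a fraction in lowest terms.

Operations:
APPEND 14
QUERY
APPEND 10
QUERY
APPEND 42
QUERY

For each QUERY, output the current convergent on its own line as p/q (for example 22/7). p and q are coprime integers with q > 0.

14/1
141/10
5936/421

APPEND 14: p_0 = 14·1 + 0 = 14, q_0 = 14·0 + 1 = 1 → 14/1
APPEND 10: p_1 = 10·14 + 1 = 141, q_1 = 10·1 + 0 = 10 → 141/10
APPEND 42: p_2 = 42·141 + 14 = 5936, q_2 = 42·10 + 1 = 421 → 5936/421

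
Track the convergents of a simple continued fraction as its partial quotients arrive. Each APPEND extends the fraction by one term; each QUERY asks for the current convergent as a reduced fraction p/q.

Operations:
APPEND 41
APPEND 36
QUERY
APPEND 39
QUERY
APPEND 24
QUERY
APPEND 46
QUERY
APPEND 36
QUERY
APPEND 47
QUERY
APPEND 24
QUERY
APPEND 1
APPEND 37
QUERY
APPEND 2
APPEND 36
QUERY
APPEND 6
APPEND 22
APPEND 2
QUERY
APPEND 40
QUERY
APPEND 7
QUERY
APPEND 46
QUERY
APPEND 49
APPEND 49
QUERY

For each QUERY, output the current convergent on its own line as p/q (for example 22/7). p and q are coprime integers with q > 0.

APPEND 41: p_0 = 41·1 + 0 = 41, q_0 = 41·0 + 1 = 1 → 41/1
APPEND 36: p_1 = 36·41 + 1 = 1477, q_1 = 36·1 + 0 = 36 → 1477/36
APPEND 39: p_2 = 39·1477 + 41 = 57644, q_2 = 39·36 + 1 = 1405 → 57644/1405
APPEND 24: p_3 = 24·57644 + 1477 = 1384933, q_3 = 24·1405 + 36 = 33756 → 1384933/33756
APPEND 46: p_4 = 46·1384933 + 57644 = 63764562, q_4 = 46·33756 + 1405 = 1554181 → 63764562/1554181
APPEND 36: p_5 = 36·63764562 + 1384933 = 2296909165, q_5 = 36·1554181 + 33756 = 55984272 → 2296909165/55984272
APPEND 47: p_6 = 47·2296909165 + 63764562 = 108018495317, q_6 = 47·55984272 + 1554181 = 2632814965 → 108018495317/2632814965
APPEND 24: p_7 = 24·108018495317 + 2296909165 = 2594740796773, q_7 = 24·2632814965 + 55984272 = 63243543432 → 2594740796773/63243543432
APPEND 1: p_8 = 1·2594740796773 + 108018495317 = 2702759292090, q_8 = 1·63243543432 + 2632814965 = 65876358397 → 2702759292090/65876358397
APPEND 37: p_9 = 37·2702759292090 + 2594740796773 = 102596834604103, q_9 = 37·65876358397 + 63243543432 = 2500668804121 → 102596834604103/2500668804121
APPEND 2: p_10 = 2·102596834604103 + 2702759292090 = 207896428500296, q_10 = 2·2500668804121 + 65876358397 = 5067213966639 → 207896428500296/5067213966639
APPEND 36: p_11 = 36·207896428500296 + 102596834604103 = 7586868260614759, q_11 = 36·5067213966639 + 2500668804121 = 184920371603125 → 7586868260614759/184920371603125
APPEND 6: p_12 = 6·7586868260614759 + 207896428500296 = 45729105992188850, q_12 = 6·184920371603125 + 5067213966639 = 1114589443585389 → 45729105992188850/1114589443585389
APPEND 22: p_13 = 22·45729105992188850 + 7586868260614759 = 1013627200088769459, q_13 = 22·1114589443585389 + 184920371603125 = 24705888130481683 → 1013627200088769459/24705888130481683
APPEND 2: p_14 = 2·1013627200088769459 + 45729105992188850 = 2072983506169727768, q_14 = 2·24705888130481683 + 1114589443585389 = 50526365704548755 → 2072983506169727768/50526365704548755
APPEND 40: p_15 = 40·2072983506169727768 + 1013627200088769459 = 83932967446877880179, q_15 = 40·50526365704548755 + 24705888130481683 = 2045760516312431883 → 83932967446877880179/2045760516312431883
APPEND 7: p_16 = 7·83932967446877880179 + 2072983506169727768 = 589603755634314889021, q_16 = 7·2045760516312431883 + 50526365704548755 = 14370849979891571936 → 589603755634314889021/14370849979891571936
APPEND 46: p_17 = 46·589603755634314889021 + 83932967446877880179 = 27205705726625362775145, q_17 = 46·14370849979891571936 + 2045760516312431883 = 663104859591324740939 → 27205705726625362775145/663104859591324740939
APPEND 49: p_18 = 49·27205705726625362775145 + 589603755634314889021 = 1333669184360277090871126, q_18 = 49·663104859591324740939 + 14370849979891571936 = 32506508969954803877947 → 1333669184360277090871126/32506508969954803877947
APPEND 49: p_19 = 49·1333669184360277090871126 + 27205705726625362775145 = 65376995739380202815460319, q_19 = 49·32506508969954803877947 + 663104859591324740939 = 1593482044387376714760342 → 65376995739380202815460319/1593482044387376714760342

1477/36
57644/1405
1384933/33756
63764562/1554181
2296909165/55984272
108018495317/2632814965
2594740796773/63243543432
102596834604103/2500668804121
7586868260614759/184920371603125
2072983506169727768/50526365704548755
83932967446877880179/2045760516312431883
589603755634314889021/14370849979891571936
27205705726625362775145/663104859591324740939
65376995739380202815460319/1593482044387376714760342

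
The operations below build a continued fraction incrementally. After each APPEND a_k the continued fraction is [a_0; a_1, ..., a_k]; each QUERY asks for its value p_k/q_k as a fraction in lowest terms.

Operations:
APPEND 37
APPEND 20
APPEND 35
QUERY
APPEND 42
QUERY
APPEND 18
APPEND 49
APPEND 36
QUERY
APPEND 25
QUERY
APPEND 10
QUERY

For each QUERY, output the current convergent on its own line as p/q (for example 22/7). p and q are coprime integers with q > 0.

APPEND 37: p_0 = 37·1 + 0 = 37, q_0 = 37·0 + 1 = 1 → 37/1
APPEND 20: p_1 = 20·37 + 1 = 741, q_1 = 20·1 + 0 = 20 → 741/20
APPEND 35: p_2 = 35·741 + 37 = 25972, q_2 = 35·20 + 1 = 701 → 25972/701
APPEND 42: p_3 = 42·25972 + 741 = 1091565, q_3 = 42·701 + 20 = 29462 → 1091565/29462
APPEND 18: p_4 = 18·1091565 + 25972 = 19674142, q_4 = 18·29462 + 701 = 531017 → 19674142/531017
APPEND 49: p_5 = 49·19674142 + 1091565 = 965124523, q_5 = 49·531017 + 29462 = 26049295 → 965124523/26049295
APPEND 36: p_6 = 36·965124523 + 19674142 = 34764156970, q_6 = 36·26049295 + 531017 = 938305637 → 34764156970/938305637
APPEND 25: p_7 = 25·34764156970 + 965124523 = 870069048773, q_7 = 25·938305637 + 26049295 = 23483690220 → 870069048773/23483690220
APPEND 10: p_8 = 10·870069048773 + 34764156970 = 8735454644700, q_8 = 10·23483690220 + 938305637 = 235775207837 → 8735454644700/235775207837

25972/701
1091565/29462
34764156970/938305637
870069048773/23483690220
8735454644700/235775207837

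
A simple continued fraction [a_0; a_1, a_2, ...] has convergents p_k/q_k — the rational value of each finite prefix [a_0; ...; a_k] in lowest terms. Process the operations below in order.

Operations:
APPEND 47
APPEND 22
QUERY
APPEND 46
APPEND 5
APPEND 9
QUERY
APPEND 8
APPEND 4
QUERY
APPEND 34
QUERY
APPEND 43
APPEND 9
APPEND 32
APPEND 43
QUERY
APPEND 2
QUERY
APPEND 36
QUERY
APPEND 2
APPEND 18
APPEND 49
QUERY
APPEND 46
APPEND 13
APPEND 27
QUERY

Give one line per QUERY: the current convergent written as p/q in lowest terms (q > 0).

1035/22
2201537/46796
73608001/1564616
2520523650/53576399
1352231130956686/28743104478451
2735886738781011/58154169486067
99844153727073082/2122293205976863
183632927004981276543/3903312300504203506
2979660147930309640556581/63335831413410183048038

APPEND 47: p_0 = 47·1 + 0 = 47, q_0 = 47·0 + 1 = 1 → 47/1
APPEND 22: p_1 = 22·47 + 1 = 1035, q_1 = 22·1 + 0 = 22 → 1035/22
APPEND 46: p_2 = 46·1035 + 47 = 47657, q_2 = 46·22 + 1 = 1013 → 47657/1013
APPEND 5: p_3 = 5·47657 + 1035 = 239320, q_3 = 5·1013 + 22 = 5087 → 239320/5087
APPEND 9: p_4 = 9·239320 + 47657 = 2201537, q_4 = 9·5087 + 1013 = 46796 → 2201537/46796
APPEND 8: p_5 = 8·2201537 + 239320 = 17851616, q_5 = 8·46796 + 5087 = 379455 → 17851616/379455
APPEND 4: p_6 = 4·17851616 + 2201537 = 73608001, q_6 = 4·379455 + 46796 = 1564616 → 73608001/1564616
APPEND 34: p_7 = 34·73608001 + 17851616 = 2520523650, q_7 = 34·1564616 + 379455 = 53576399 → 2520523650/53576399
APPEND 43: p_8 = 43·2520523650 + 73608001 = 108456124951, q_8 = 43·53576399 + 1564616 = 2305349773 → 108456124951/2305349773
APPEND 9: p_9 = 9·108456124951 + 2520523650 = 978625648209, q_9 = 9·2305349773 + 53576399 = 20801724356 → 978625648209/20801724356
APPEND 32: p_10 = 32·978625648209 + 108456124951 = 31424476867639, q_10 = 32·20801724356 + 2305349773 = 667960529165 → 31424476867639/667960529165
APPEND 43: p_11 = 43·31424476867639 + 978625648209 = 1352231130956686, q_11 = 43·667960529165 + 20801724356 = 28743104478451 → 1352231130956686/28743104478451
APPEND 2: p_12 = 2·1352231130956686 + 31424476867639 = 2735886738781011, q_12 = 2·28743104478451 + 667960529165 = 58154169486067 → 2735886738781011/58154169486067
APPEND 36: p_13 = 36·2735886738781011 + 1352231130956686 = 99844153727073082, q_13 = 36·58154169486067 + 28743104478451 = 2122293205976863 → 99844153727073082/2122293205976863
APPEND 2: p_14 = 2·99844153727073082 + 2735886738781011 = 202424194192927175, q_14 = 2·2122293205976863 + 58154169486067 = 4302740581439793 → 202424194192927175/4302740581439793
APPEND 18: p_15 = 18·202424194192927175 + 99844153727073082 = 3743479649199762232, q_15 = 18·4302740581439793 + 2122293205976863 = 79571623671893137 → 3743479649199762232/79571623671893137
APPEND 49: p_16 = 49·3743479649199762232 + 202424194192927175 = 183632927004981276543, q_16 = 49·79571623671893137 + 4302740581439793 = 3903312300504203506 → 183632927004981276543/3903312300504203506
APPEND 46: p_17 = 46·183632927004981276543 + 3743479649199762232 = 8450858121878338483210, q_17 = 46·3903312300504203506 + 79571623671893137 = 179631937446865254413 → 8450858121878338483210/179631937446865254413
APPEND 13: p_18 = 13·8450858121878338483210 + 183632927004981276543 = 110044788511423381558273, q_18 = 13·179631937446865254413 + 3903312300504203506 = 2339118499109752510875 → 110044788511423381558273/2339118499109752510875
APPEND 27: p_19 = 27·110044788511423381558273 + 8450858121878338483210 = 2979660147930309640556581, q_19 = 27·2339118499109752510875 + 179631937446865254413 = 63335831413410183048038 → 2979660147930309640556581/63335831413410183048038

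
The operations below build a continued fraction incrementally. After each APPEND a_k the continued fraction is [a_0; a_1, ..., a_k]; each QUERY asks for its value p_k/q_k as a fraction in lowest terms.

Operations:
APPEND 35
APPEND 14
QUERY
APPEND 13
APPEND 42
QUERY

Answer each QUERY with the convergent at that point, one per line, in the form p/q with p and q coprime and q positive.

491/14
270047/7700

APPEND 35: p_0 = 35·1 + 0 = 35, q_0 = 35·0 + 1 = 1 → 35/1
APPEND 14: p_1 = 14·35 + 1 = 491, q_1 = 14·1 + 0 = 14 → 491/14
APPEND 13: p_2 = 13·491 + 35 = 6418, q_2 = 13·14 + 1 = 183 → 6418/183
APPEND 42: p_3 = 42·6418 + 491 = 270047, q_3 = 42·183 + 14 = 7700 → 270047/7700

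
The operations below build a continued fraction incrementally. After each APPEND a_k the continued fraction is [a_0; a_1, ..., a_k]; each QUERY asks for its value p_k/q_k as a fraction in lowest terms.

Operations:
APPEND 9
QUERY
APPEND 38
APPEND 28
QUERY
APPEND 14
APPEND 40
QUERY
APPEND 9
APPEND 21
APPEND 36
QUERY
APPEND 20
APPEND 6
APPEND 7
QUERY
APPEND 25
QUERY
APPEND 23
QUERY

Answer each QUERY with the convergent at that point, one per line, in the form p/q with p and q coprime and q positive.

9/1
9613/1065
5406613/598985
37132030662/4113763901
32237764449439/3571540507661
810443267485447/89786962849894
18672432916614720/2068671686055223

APPEND 9: p_0 = 9·1 + 0 = 9, q_0 = 9·0 + 1 = 1 → 9/1
APPEND 38: p_1 = 38·9 + 1 = 343, q_1 = 38·1 + 0 = 38 → 343/38
APPEND 28: p_2 = 28·343 + 9 = 9613, q_2 = 28·38 + 1 = 1065 → 9613/1065
APPEND 14: p_3 = 14·9613 + 343 = 134925, q_3 = 14·1065 + 38 = 14948 → 134925/14948
APPEND 40: p_4 = 40·134925 + 9613 = 5406613, q_4 = 40·14948 + 1065 = 598985 → 5406613/598985
APPEND 9: p_5 = 9·5406613 + 134925 = 48794442, q_5 = 9·598985 + 14948 = 5405813 → 48794442/5405813
APPEND 21: p_6 = 21·48794442 + 5406613 = 1030089895, q_6 = 21·5405813 + 598985 = 114121058 → 1030089895/114121058
APPEND 36: p_7 = 36·1030089895 + 48794442 = 37132030662, q_7 = 36·114121058 + 5405813 = 4113763901 → 37132030662/4113763901
APPEND 20: p_8 = 20·37132030662 + 1030089895 = 743670703135, q_8 = 20·4113763901 + 114121058 = 82389399078 → 743670703135/82389399078
APPEND 6: p_9 = 6·743670703135 + 37132030662 = 4499156249472, q_9 = 6·82389399078 + 4113763901 = 498450158369 → 4499156249472/498450158369
APPEND 7: p_10 = 7·4499156249472 + 743670703135 = 32237764449439, q_10 = 7·498450158369 + 82389399078 = 3571540507661 → 32237764449439/3571540507661
APPEND 25: p_11 = 25·32237764449439 + 4499156249472 = 810443267485447, q_11 = 25·3571540507661 + 498450158369 = 89786962849894 → 810443267485447/89786962849894
APPEND 23: p_12 = 23·810443267485447 + 32237764449439 = 18672432916614720, q_12 = 23·89786962849894 + 3571540507661 = 2068671686055223 → 18672432916614720/2068671686055223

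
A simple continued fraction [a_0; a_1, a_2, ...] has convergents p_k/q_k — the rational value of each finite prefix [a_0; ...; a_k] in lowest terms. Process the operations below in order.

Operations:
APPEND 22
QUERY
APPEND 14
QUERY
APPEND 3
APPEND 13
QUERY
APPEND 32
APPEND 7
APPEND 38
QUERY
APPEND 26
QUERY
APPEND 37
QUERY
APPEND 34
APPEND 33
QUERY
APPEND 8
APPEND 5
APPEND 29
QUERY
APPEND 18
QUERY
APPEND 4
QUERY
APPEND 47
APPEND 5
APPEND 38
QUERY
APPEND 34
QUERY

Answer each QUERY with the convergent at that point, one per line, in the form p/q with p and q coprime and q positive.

22/1
309/14
12646/573
108781355/4928967
2831167223/128282368
104861968606/4751376583
117853419262897/5340029220853
141591491020262451/6415619539944781
2553496669245002030/115700901292491981
10355578168000270571/469219224709912705
93843255048348234585295/4252110182906729003946
3193127355574834264764936/144683060460366787992449

APPEND 22: p_0 = 22·1 + 0 = 22, q_0 = 22·0 + 1 = 1 → 22/1
APPEND 14: p_1 = 14·22 + 1 = 309, q_1 = 14·1 + 0 = 14 → 309/14
APPEND 3: p_2 = 3·309 + 22 = 949, q_2 = 3·14 + 1 = 43 → 949/43
APPEND 13: p_3 = 13·949 + 309 = 12646, q_3 = 13·43 + 14 = 573 → 12646/573
APPEND 32: p_4 = 32·12646 + 949 = 405621, q_4 = 32·573 + 43 = 18379 → 405621/18379
APPEND 7: p_5 = 7·405621 + 12646 = 2851993, q_5 = 7·18379 + 573 = 129226 → 2851993/129226
APPEND 38: p_6 = 38·2851993 + 405621 = 108781355, q_6 = 38·129226 + 18379 = 4928967 → 108781355/4928967
APPEND 26: p_7 = 26·108781355 + 2851993 = 2831167223, q_7 = 26·4928967 + 129226 = 128282368 → 2831167223/128282368
APPEND 37: p_8 = 37·2831167223 + 108781355 = 104861968606, q_8 = 37·128282368 + 4928967 = 4751376583 → 104861968606/4751376583
APPEND 34: p_9 = 34·104861968606 + 2831167223 = 3568138099827, q_9 = 34·4751376583 + 128282368 = 161675086190 → 3568138099827/161675086190
APPEND 33: p_10 = 33·3568138099827 + 104861968606 = 117853419262897, q_10 = 33·161675086190 + 4751376583 = 5340029220853 → 117853419262897/5340029220853
APPEND 8: p_11 = 8·117853419262897 + 3568138099827 = 946395492203003, q_11 = 8·5340029220853 + 161675086190 = 42881908853014 → 946395492203003/42881908853014
APPEND 5: p_12 = 5·946395492203003 + 117853419262897 = 4849830880277912, q_12 = 5·42881908853014 + 5340029220853 = 219749573485923 → 4849830880277912/219749573485923
APPEND 29: p_13 = 29·4849830880277912 + 946395492203003 = 141591491020262451, q_13 = 29·219749573485923 + 42881908853014 = 6415619539944781 → 141591491020262451/6415619539944781
APPEND 18: p_14 = 18·141591491020262451 + 4849830880277912 = 2553496669245002030, q_14 = 18·6415619539944781 + 219749573485923 = 115700901292491981 → 2553496669245002030/115700901292491981
APPEND 4: p_15 = 4·2553496669245002030 + 141591491020262451 = 10355578168000270571, q_15 = 4·115700901292491981 + 6415619539944781 = 469219224709912705 → 10355578168000270571/469219224709912705
APPEND 47: p_16 = 47·10355578168000270571 + 2553496669245002030 = 489265670565257718867, q_16 = 47·469219224709912705 + 115700901292491981 = 22169004462658389116 → 489265670565257718867/22169004462658389116
APPEND 5: p_17 = 5·489265670565257718867 + 10355578168000270571 = 2456683930994288864906, q_17 = 5·22169004462658389116 + 469219224709912705 = 111314241538001858285 → 2456683930994288864906/111314241538001858285
APPEND 38: p_18 = 38·2456683930994288864906 + 489265670565257718867 = 93843255048348234585295, q_18 = 38·111314241538001858285 + 22169004462658389116 = 4252110182906729003946 → 93843255048348234585295/4252110182906729003946
APPEND 34: p_19 = 34·93843255048348234585295 + 2456683930994288864906 = 3193127355574834264764936, q_19 = 34·4252110182906729003946 + 111314241538001858285 = 144683060460366787992449 → 3193127355574834264764936/144683060460366787992449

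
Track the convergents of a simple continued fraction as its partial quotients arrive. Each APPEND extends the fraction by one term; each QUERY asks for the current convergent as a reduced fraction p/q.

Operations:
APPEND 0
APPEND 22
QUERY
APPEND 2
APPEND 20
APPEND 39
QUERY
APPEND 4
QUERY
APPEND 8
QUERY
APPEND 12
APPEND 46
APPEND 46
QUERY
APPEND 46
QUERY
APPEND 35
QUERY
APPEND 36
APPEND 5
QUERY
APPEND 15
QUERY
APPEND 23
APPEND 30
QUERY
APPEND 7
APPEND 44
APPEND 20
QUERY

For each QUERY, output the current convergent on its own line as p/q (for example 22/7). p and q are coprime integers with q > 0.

APPEND 0: p_0 = 0·1 + 0 = 0, q_0 = 0·0 + 1 = 1 → 0/1
APPEND 22: p_1 = 22·0 + 1 = 1, q_1 = 22·1 + 0 = 22 → 1/22
APPEND 2: p_2 = 2·1 + 0 = 2, q_2 = 2·22 + 1 = 45 → 2/45
APPEND 20: p_3 = 20·2 + 1 = 41, q_3 = 20·45 + 22 = 922 → 41/922
APPEND 39: p_4 = 39·41 + 2 = 1601, q_4 = 39·922 + 45 = 36003 → 1601/36003
APPEND 4: p_5 = 4·1601 + 41 = 6445, q_5 = 4·36003 + 922 = 144934 → 6445/144934
APPEND 8: p_6 = 8·6445 + 1601 = 53161, q_6 = 8·144934 + 36003 = 1195475 → 53161/1195475
APPEND 12: p_7 = 12·53161 + 6445 = 644377, q_7 = 12·1195475 + 144934 = 14490634 → 644377/14490634
APPEND 46: p_8 = 46·644377 + 53161 = 29694503, q_8 = 46·14490634 + 1195475 = 667764639 → 29694503/667764639
APPEND 46: p_9 = 46·29694503 + 644377 = 1366591515, q_9 = 46·667764639 + 14490634 = 30731664028 → 1366591515/30731664028
APPEND 46: p_10 = 46·1366591515 + 29694503 = 62892904193, q_10 = 46·30731664028 + 667764639 = 1414324309927 → 62892904193/1414324309927
APPEND 35: p_11 = 35·62892904193 + 1366591515 = 2202618238270, q_11 = 35·1414324309927 + 30731664028 = 49532082511473 → 2202618238270/49532082511473
APPEND 36: p_12 = 36·2202618238270 + 62892904193 = 79357149481913, q_12 = 36·49532082511473 + 1414324309927 = 1784569294722955 → 79357149481913/1784569294722955
APPEND 5: p_13 = 5·79357149481913 + 2202618238270 = 398988365647835, q_13 = 5·1784569294722955 + 49532082511473 = 8972378556126248 → 398988365647835/8972378556126248
APPEND 15: p_14 = 15·398988365647835 + 79357149481913 = 6064182634199438, q_14 = 15·8972378556126248 + 1784569294722955 = 136370247636616675 → 6064182634199438/136370247636616675
APPEND 23: p_15 = 23·6064182634199438 + 398988365647835 = 139875188952234909, q_15 = 23·136370247636616675 + 8972378556126248 = 3145488074198309773 → 139875188952234909/3145488074198309773
APPEND 30: p_16 = 30·139875188952234909 + 6064182634199438 = 4202319851201246708, q_16 = 30·3145488074198309773 + 136370247636616675 = 94501012473585909865 → 4202319851201246708/94501012473585909865
APPEND 7: p_17 = 7·4202319851201246708 + 139875188952234909 = 29556114147360961865, q_17 = 7·94501012473585909865 + 3145488074198309773 = 664652575389299678828 → 29556114147360961865/664652575389299678828
APPEND 44: p_18 = 44·29556114147360961865 + 4202319851201246708 = 1304671342335083568768, q_18 = 44·664652575389299678828 + 94501012473585909865 = 29339214329602771778297 → 1304671342335083568768/29339214329602771778297
APPEND 20: p_19 = 20·1304671342335083568768 + 29556114147360961865 = 26122982960849032337225, q_19 = 20·29339214329602771778297 + 664652575389299678828 = 587448939167444735244768 → 26122982960849032337225/587448939167444735244768

1/22
1601/36003
6445/144934
53161/1195475
1366591515/30731664028
62892904193/1414324309927
2202618238270/49532082511473
398988365647835/8972378556126248
6064182634199438/136370247636616675
4202319851201246708/94501012473585909865
26122982960849032337225/587448939167444735244768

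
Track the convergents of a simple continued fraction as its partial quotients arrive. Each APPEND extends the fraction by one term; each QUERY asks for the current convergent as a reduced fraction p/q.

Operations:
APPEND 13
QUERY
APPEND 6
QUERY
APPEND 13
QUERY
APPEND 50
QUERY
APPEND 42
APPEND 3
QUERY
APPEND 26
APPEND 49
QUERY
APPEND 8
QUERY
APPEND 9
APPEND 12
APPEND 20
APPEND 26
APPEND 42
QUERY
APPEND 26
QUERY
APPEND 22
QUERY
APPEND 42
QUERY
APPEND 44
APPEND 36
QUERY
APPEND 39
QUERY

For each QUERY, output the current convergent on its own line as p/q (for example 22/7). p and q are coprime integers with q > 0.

13/1
79/6
1040/79
52079/3956
6617153/502649
8544099617/649022794
68527031272/5205417457
166524848787450949/12649480632858933
4333607325235343456/329187399539083501
95505886003965006981/7254772270492695955
4015580819491765636658/305029622760232313611
6368133810790591274354246/483733123876705954127815
248533999682776701352835527/18879020389365252925479624

APPEND 13: p_0 = 13·1 + 0 = 13, q_0 = 13·0 + 1 = 1 → 13/1
APPEND 6: p_1 = 6·13 + 1 = 79, q_1 = 6·1 + 0 = 6 → 79/6
APPEND 13: p_2 = 13·79 + 13 = 1040, q_2 = 13·6 + 1 = 79 → 1040/79
APPEND 50: p_3 = 50·1040 + 79 = 52079, q_3 = 50·79 + 6 = 3956 → 52079/3956
APPEND 42: p_4 = 42·52079 + 1040 = 2188358, q_4 = 42·3956 + 79 = 166231 → 2188358/166231
APPEND 3: p_5 = 3·2188358 + 52079 = 6617153, q_5 = 3·166231 + 3956 = 502649 → 6617153/502649
APPEND 26: p_6 = 26·6617153 + 2188358 = 174234336, q_6 = 26·502649 + 166231 = 13235105 → 174234336/13235105
APPEND 49: p_7 = 49·174234336 + 6617153 = 8544099617, q_7 = 49·13235105 + 502649 = 649022794 → 8544099617/649022794
APPEND 8: p_8 = 8·8544099617 + 174234336 = 68527031272, q_8 = 8·649022794 + 13235105 = 5205417457 → 68527031272/5205417457
APPEND 9: p_9 = 9·68527031272 + 8544099617 = 625287381065, q_9 = 9·5205417457 + 649022794 = 47497779907 → 625287381065/47497779907
APPEND 12: p_10 = 12·625287381065 + 68527031272 = 7571975604052, q_10 = 12·47497779907 + 5205417457 = 575178776341 → 7571975604052/575178776341
APPEND 20: p_11 = 20·7571975604052 + 625287381065 = 152064799462105, q_11 = 20·575178776341 + 47497779907 = 11551073306727 → 152064799462105/11551073306727
APPEND 26: p_12 = 26·152064799462105 + 7571975604052 = 3961256761618782, q_12 = 26·11551073306727 + 575178776341 = 300903084751243 → 3961256761618782/300903084751243
APPEND 42: p_13 = 42·3961256761618782 + 152064799462105 = 166524848787450949, q_13 = 42·300903084751243 + 11551073306727 = 12649480632858933 → 166524848787450949/12649480632858933
APPEND 26: p_14 = 26·166524848787450949 + 3961256761618782 = 4333607325235343456, q_14 = 26·12649480632858933 + 300903084751243 = 329187399539083501 → 4333607325235343456/329187399539083501
APPEND 22: p_15 = 22·4333607325235343456 + 166524848787450949 = 95505886003965006981, q_15 = 22·329187399539083501 + 12649480632858933 = 7254772270492695955 → 95505886003965006981/7254772270492695955
APPEND 42: p_16 = 42·95505886003965006981 + 4333607325235343456 = 4015580819491765636658, q_16 = 42·7254772270492695955 + 329187399539083501 = 305029622760232313611 → 4015580819491765636658/305029622760232313611
APPEND 44: p_17 = 44·4015580819491765636658 + 95505886003965006981 = 176781061943641653019933, q_17 = 44·305029622760232313611 + 7254772270492695955 = 13428558173720714494839 → 176781061943641653019933/13428558173720714494839
APPEND 36: p_18 = 36·176781061943641653019933 + 4015580819491765636658 = 6368133810790591274354246, q_18 = 36·13428558173720714494839 + 305029622760232313611 = 483733123876705954127815 → 6368133810790591274354246/483733123876705954127815
APPEND 39: p_19 = 39·6368133810790591274354246 + 176781061943641653019933 = 248533999682776701352835527, q_19 = 39·483733123876705954127815 + 13428558173720714494839 = 18879020389365252925479624 → 248533999682776701352835527/18879020389365252925479624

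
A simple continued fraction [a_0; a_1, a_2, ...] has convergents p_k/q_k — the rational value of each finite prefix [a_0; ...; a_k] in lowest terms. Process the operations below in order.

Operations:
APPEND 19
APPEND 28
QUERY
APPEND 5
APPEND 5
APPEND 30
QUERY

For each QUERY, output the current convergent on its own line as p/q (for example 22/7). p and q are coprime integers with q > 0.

APPEND 19: p_0 = 19·1 + 0 = 19, q_0 = 19·0 + 1 = 1 → 19/1
APPEND 28: p_1 = 28·19 + 1 = 533, q_1 = 28·1 + 0 = 28 → 533/28
APPEND 5: p_2 = 5·533 + 19 = 2684, q_2 = 5·28 + 1 = 141 → 2684/141
APPEND 5: p_3 = 5·2684 + 533 = 13953, q_3 = 5·141 + 28 = 733 → 13953/733
APPEND 30: p_4 = 30·13953 + 2684 = 421274, q_4 = 30·733 + 141 = 22131 → 421274/22131

533/28
421274/22131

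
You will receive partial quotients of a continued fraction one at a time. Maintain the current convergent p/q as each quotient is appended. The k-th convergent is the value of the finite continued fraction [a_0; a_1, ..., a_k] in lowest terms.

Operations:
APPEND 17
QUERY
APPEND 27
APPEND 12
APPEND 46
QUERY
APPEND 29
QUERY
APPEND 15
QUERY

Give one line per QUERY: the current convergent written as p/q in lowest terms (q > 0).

APPEND 17: p_0 = 17·1 + 0 = 17, q_0 = 17·0 + 1 = 1 → 17/1
APPEND 27: p_1 = 27·17 + 1 = 460, q_1 = 27·1 + 0 = 27 → 460/27
APPEND 12: p_2 = 12·460 + 17 = 5537, q_2 = 12·27 + 1 = 325 → 5537/325
APPEND 46: p_3 = 46·5537 + 460 = 255162, q_3 = 46·325 + 27 = 14977 → 255162/14977
APPEND 29: p_4 = 29·255162 + 5537 = 7405235, q_4 = 29·14977 + 325 = 434658 → 7405235/434658
APPEND 15: p_5 = 15·7405235 + 255162 = 111333687, q_5 = 15·434658 + 14977 = 6534847 → 111333687/6534847

17/1
255162/14977
7405235/434658
111333687/6534847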